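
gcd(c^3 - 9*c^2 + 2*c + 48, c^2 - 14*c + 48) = c - 8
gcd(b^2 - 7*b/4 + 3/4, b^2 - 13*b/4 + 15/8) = b - 3/4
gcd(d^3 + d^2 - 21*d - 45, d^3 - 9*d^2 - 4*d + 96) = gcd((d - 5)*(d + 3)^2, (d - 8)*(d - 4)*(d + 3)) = d + 3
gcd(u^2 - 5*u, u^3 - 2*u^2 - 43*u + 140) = u - 5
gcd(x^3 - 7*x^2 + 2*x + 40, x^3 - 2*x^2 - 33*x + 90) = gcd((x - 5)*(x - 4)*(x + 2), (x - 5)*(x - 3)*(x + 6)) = x - 5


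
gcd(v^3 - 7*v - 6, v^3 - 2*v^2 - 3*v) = v^2 - 2*v - 3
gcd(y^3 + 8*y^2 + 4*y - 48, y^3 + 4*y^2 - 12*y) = y^2 + 4*y - 12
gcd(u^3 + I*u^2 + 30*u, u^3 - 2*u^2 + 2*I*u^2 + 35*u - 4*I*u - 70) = u - 5*I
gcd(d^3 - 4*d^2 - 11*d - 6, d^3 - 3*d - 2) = d^2 + 2*d + 1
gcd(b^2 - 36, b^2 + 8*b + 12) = b + 6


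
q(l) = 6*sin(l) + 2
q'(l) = 6*cos(l)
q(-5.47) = 6.36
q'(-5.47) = 4.12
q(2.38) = 6.14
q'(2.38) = -4.34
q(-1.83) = -3.80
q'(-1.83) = -1.54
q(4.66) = -3.99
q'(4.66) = -0.31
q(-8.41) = -3.10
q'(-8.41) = -3.17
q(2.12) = 7.12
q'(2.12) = -3.13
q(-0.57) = -1.24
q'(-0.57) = 5.05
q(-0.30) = 0.23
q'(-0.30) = 5.73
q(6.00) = 0.32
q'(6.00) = 5.76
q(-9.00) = -0.47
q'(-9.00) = -5.47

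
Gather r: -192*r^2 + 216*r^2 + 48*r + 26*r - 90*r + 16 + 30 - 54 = 24*r^2 - 16*r - 8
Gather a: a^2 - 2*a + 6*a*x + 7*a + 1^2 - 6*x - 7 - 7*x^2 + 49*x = a^2 + a*(6*x + 5) - 7*x^2 + 43*x - 6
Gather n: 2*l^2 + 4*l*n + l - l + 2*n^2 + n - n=2*l^2 + 4*l*n + 2*n^2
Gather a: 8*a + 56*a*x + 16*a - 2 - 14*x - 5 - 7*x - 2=a*(56*x + 24) - 21*x - 9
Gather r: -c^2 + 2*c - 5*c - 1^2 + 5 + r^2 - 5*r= -c^2 - 3*c + r^2 - 5*r + 4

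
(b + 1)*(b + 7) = b^2 + 8*b + 7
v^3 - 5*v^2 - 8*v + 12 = (v - 6)*(v - 1)*(v + 2)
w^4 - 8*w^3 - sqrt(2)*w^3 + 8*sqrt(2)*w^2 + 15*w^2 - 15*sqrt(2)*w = w*(w - 5)*(w - 3)*(w - sqrt(2))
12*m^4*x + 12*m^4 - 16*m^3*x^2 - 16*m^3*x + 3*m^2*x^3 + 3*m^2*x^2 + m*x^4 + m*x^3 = (-2*m + x)*(-m + x)*(6*m + x)*(m*x + m)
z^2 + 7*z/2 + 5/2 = (z + 1)*(z + 5/2)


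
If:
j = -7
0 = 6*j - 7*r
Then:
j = -7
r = -6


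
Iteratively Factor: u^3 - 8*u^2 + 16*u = (u - 4)*(u^2 - 4*u) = u*(u - 4)*(u - 4)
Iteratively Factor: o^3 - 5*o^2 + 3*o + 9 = (o - 3)*(o^2 - 2*o - 3) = (o - 3)^2*(o + 1)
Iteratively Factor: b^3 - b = (b + 1)*(b^2 - b) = b*(b + 1)*(b - 1)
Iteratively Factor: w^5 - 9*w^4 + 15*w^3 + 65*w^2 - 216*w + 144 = (w - 3)*(w^4 - 6*w^3 - 3*w^2 + 56*w - 48) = (w - 3)*(w + 3)*(w^3 - 9*w^2 + 24*w - 16) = (w - 3)*(w - 1)*(w + 3)*(w^2 - 8*w + 16) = (w - 4)*(w - 3)*(w - 1)*(w + 3)*(w - 4)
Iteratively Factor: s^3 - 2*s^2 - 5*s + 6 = (s - 1)*(s^2 - s - 6) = (s - 3)*(s - 1)*(s + 2)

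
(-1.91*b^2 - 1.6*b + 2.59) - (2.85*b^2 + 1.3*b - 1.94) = -4.76*b^2 - 2.9*b + 4.53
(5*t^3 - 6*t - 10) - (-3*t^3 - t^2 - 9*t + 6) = 8*t^3 + t^2 + 3*t - 16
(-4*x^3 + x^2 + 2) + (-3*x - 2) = -4*x^3 + x^2 - 3*x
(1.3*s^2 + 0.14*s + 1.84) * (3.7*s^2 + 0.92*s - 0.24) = 4.81*s^4 + 1.714*s^3 + 6.6248*s^2 + 1.6592*s - 0.4416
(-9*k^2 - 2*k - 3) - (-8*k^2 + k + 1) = -k^2 - 3*k - 4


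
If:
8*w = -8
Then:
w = -1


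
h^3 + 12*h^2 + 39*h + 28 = (h + 1)*(h + 4)*(h + 7)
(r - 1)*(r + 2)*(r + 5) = r^3 + 6*r^2 + 3*r - 10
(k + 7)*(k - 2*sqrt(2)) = k^2 - 2*sqrt(2)*k + 7*k - 14*sqrt(2)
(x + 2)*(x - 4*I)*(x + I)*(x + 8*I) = x^4 + 2*x^3 + 5*I*x^3 + 28*x^2 + 10*I*x^2 + 56*x + 32*I*x + 64*I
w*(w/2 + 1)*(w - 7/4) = w^3/2 + w^2/8 - 7*w/4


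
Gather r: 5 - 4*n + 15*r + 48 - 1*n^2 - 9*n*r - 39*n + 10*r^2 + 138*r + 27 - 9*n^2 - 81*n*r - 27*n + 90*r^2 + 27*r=-10*n^2 - 70*n + 100*r^2 + r*(180 - 90*n) + 80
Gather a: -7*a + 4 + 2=6 - 7*a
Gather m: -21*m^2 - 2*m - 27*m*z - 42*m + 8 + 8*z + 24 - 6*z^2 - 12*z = -21*m^2 + m*(-27*z - 44) - 6*z^2 - 4*z + 32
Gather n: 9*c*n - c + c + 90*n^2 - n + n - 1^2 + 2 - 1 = 9*c*n + 90*n^2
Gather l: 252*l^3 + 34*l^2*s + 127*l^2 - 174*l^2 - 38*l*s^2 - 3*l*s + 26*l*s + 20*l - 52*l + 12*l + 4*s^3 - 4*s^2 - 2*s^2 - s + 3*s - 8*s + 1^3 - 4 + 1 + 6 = 252*l^3 + l^2*(34*s - 47) + l*(-38*s^2 + 23*s - 20) + 4*s^3 - 6*s^2 - 6*s + 4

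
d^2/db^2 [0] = 0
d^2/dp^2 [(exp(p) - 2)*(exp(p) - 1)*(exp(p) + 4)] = (9*exp(2*p) + 4*exp(p) - 10)*exp(p)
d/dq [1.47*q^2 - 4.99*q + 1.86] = 2.94*q - 4.99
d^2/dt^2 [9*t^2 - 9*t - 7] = 18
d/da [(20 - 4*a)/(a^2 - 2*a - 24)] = 4*(-a^2 + 2*a + 2*(a - 5)*(a - 1) + 24)/(-a^2 + 2*a + 24)^2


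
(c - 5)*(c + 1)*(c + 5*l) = c^3 + 5*c^2*l - 4*c^2 - 20*c*l - 5*c - 25*l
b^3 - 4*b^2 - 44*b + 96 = (b - 8)*(b - 2)*(b + 6)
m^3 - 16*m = m*(m - 4)*(m + 4)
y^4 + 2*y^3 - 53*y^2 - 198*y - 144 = (y - 8)*(y + 1)*(y + 3)*(y + 6)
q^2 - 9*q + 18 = (q - 6)*(q - 3)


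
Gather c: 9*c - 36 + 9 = 9*c - 27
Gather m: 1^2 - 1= 0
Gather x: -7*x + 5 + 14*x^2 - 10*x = 14*x^2 - 17*x + 5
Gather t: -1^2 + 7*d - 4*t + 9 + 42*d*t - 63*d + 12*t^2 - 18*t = -56*d + 12*t^2 + t*(42*d - 22) + 8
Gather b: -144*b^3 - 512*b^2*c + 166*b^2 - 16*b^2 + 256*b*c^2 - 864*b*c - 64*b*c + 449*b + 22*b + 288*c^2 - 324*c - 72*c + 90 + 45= -144*b^3 + b^2*(150 - 512*c) + b*(256*c^2 - 928*c + 471) + 288*c^2 - 396*c + 135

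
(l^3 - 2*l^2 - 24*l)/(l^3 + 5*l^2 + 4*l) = (l - 6)/(l + 1)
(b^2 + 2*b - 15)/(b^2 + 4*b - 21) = (b + 5)/(b + 7)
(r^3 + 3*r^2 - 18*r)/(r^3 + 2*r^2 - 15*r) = (r + 6)/(r + 5)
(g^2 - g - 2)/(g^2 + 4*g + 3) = (g - 2)/(g + 3)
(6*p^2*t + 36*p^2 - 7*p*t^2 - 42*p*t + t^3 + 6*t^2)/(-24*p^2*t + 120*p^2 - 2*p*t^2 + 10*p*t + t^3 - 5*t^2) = (-p*t - 6*p + t^2 + 6*t)/(4*p*t - 20*p + t^2 - 5*t)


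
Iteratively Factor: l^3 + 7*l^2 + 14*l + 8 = (l + 1)*(l^2 + 6*l + 8) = (l + 1)*(l + 2)*(l + 4)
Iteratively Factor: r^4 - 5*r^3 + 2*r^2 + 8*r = (r - 4)*(r^3 - r^2 - 2*r) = r*(r - 4)*(r^2 - r - 2) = r*(r - 4)*(r - 2)*(r + 1)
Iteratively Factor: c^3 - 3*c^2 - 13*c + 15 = (c - 1)*(c^2 - 2*c - 15) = (c - 5)*(c - 1)*(c + 3)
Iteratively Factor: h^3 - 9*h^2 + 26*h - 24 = (h - 4)*(h^2 - 5*h + 6) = (h - 4)*(h - 3)*(h - 2)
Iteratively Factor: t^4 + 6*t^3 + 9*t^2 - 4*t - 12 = (t - 1)*(t^3 + 7*t^2 + 16*t + 12) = (t - 1)*(t + 2)*(t^2 + 5*t + 6) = (t - 1)*(t + 2)^2*(t + 3)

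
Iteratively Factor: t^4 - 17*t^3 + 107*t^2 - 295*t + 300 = (t - 3)*(t^3 - 14*t^2 + 65*t - 100) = (t - 5)*(t - 3)*(t^2 - 9*t + 20) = (t - 5)^2*(t - 3)*(t - 4)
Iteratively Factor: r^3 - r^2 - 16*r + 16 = (r - 1)*(r^2 - 16) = (r - 4)*(r - 1)*(r + 4)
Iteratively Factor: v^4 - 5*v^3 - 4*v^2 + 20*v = (v + 2)*(v^3 - 7*v^2 + 10*v) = (v - 5)*(v + 2)*(v^2 - 2*v) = (v - 5)*(v - 2)*(v + 2)*(v)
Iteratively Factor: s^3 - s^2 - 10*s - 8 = (s + 1)*(s^2 - 2*s - 8) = (s - 4)*(s + 1)*(s + 2)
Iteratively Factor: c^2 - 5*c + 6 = (c - 2)*(c - 3)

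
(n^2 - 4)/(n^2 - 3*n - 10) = (n - 2)/(n - 5)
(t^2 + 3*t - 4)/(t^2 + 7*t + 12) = (t - 1)/(t + 3)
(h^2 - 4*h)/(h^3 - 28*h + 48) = h/(h^2 + 4*h - 12)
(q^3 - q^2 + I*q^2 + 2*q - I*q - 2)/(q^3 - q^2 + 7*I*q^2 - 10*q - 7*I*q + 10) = (q - I)/(q + 5*I)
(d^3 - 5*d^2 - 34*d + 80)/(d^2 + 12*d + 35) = (d^2 - 10*d + 16)/(d + 7)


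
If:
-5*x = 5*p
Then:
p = -x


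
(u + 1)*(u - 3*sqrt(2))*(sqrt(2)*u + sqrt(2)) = sqrt(2)*u^3 - 6*u^2 + 2*sqrt(2)*u^2 - 12*u + sqrt(2)*u - 6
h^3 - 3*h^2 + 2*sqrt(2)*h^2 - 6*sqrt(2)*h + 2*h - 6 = (h - 3)*(h + sqrt(2))^2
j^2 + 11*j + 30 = (j + 5)*(j + 6)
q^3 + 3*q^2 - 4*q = q*(q - 1)*(q + 4)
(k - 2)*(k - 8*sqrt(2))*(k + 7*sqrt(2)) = k^3 - 2*k^2 - sqrt(2)*k^2 - 112*k + 2*sqrt(2)*k + 224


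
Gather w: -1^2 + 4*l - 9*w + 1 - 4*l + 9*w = 0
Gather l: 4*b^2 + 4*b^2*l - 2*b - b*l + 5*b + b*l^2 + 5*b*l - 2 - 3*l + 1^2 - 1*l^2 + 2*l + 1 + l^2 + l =4*b^2 + b*l^2 + 3*b + l*(4*b^2 + 4*b)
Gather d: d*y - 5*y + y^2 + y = d*y + y^2 - 4*y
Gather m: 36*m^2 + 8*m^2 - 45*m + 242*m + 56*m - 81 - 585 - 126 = 44*m^2 + 253*m - 792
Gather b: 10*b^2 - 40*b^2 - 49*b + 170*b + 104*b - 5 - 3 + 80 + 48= -30*b^2 + 225*b + 120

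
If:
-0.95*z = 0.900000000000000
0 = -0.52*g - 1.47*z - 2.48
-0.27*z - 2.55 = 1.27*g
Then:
No Solution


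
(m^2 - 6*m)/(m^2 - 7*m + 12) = m*(m - 6)/(m^2 - 7*m + 12)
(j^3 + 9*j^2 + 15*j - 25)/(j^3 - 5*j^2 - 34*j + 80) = (j^2 + 4*j - 5)/(j^2 - 10*j + 16)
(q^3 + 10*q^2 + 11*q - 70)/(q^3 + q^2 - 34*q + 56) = (q + 5)/(q - 4)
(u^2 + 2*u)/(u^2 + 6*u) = (u + 2)/(u + 6)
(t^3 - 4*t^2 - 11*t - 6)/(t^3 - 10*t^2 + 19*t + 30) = (t + 1)/(t - 5)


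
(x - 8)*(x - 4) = x^2 - 12*x + 32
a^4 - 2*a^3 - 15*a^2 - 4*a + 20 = (a - 5)*(a - 1)*(a + 2)^2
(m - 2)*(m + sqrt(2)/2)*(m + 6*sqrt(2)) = m^3 - 2*m^2 + 13*sqrt(2)*m^2/2 - 13*sqrt(2)*m + 6*m - 12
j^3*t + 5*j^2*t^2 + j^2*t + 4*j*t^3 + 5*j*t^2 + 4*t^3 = (j + t)*(j + 4*t)*(j*t + t)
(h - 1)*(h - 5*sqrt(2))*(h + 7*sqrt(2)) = h^3 - h^2 + 2*sqrt(2)*h^2 - 70*h - 2*sqrt(2)*h + 70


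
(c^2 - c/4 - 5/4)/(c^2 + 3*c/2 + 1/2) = (4*c - 5)/(2*(2*c + 1))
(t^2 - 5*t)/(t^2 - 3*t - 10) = t/(t + 2)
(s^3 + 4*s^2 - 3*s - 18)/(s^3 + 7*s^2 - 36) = (s + 3)/(s + 6)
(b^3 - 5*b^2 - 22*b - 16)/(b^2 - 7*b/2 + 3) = 2*(b^3 - 5*b^2 - 22*b - 16)/(2*b^2 - 7*b + 6)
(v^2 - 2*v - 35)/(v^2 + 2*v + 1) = (v^2 - 2*v - 35)/(v^2 + 2*v + 1)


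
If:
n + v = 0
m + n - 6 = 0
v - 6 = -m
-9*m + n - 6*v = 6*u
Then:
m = 6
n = 0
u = -9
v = 0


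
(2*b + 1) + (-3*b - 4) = -b - 3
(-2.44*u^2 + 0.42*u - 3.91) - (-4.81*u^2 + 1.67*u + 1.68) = 2.37*u^2 - 1.25*u - 5.59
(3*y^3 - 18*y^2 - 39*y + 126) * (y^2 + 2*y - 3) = 3*y^5 - 12*y^4 - 84*y^3 + 102*y^2 + 369*y - 378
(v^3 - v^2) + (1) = v^3 - v^2 + 1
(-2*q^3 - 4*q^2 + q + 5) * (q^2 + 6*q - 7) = -2*q^5 - 16*q^4 - 9*q^3 + 39*q^2 + 23*q - 35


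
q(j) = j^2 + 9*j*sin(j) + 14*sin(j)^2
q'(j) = 9*j*cos(j) + 2*j + 28*sin(j)*cos(j) + 9*sin(j)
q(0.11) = 0.29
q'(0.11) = 5.25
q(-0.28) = 1.84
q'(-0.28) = -12.91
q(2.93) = 14.74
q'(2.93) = -23.78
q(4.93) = -5.67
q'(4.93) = 4.75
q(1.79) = 32.27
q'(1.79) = 2.92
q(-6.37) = 45.65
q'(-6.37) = -73.05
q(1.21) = 23.91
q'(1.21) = 23.93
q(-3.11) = 10.57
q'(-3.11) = 22.36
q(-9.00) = 116.76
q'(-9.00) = 62.61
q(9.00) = 116.76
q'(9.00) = -62.61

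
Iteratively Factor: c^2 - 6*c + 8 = (c - 4)*(c - 2)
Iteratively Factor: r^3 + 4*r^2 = (r)*(r^2 + 4*r) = r^2*(r + 4)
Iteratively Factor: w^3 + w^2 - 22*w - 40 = (w - 5)*(w^2 + 6*w + 8) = (w - 5)*(w + 4)*(w + 2)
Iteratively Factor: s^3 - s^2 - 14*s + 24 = (s - 2)*(s^2 + s - 12) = (s - 2)*(s + 4)*(s - 3)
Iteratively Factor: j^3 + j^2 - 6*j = (j)*(j^2 + j - 6) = j*(j + 3)*(j - 2)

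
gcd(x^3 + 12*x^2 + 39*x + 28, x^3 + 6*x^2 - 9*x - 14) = x^2 + 8*x + 7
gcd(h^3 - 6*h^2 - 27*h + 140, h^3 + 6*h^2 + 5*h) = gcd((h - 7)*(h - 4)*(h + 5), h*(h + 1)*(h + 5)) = h + 5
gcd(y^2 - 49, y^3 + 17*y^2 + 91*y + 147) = y + 7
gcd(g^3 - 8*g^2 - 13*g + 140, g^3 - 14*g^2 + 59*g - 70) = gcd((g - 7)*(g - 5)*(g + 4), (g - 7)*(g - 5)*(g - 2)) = g^2 - 12*g + 35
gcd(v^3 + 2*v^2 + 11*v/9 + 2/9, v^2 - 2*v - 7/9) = v + 1/3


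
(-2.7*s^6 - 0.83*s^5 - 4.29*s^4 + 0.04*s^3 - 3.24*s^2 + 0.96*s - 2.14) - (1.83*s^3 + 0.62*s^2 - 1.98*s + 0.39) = -2.7*s^6 - 0.83*s^5 - 4.29*s^4 - 1.79*s^3 - 3.86*s^2 + 2.94*s - 2.53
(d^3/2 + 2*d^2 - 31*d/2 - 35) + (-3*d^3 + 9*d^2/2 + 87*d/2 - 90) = -5*d^3/2 + 13*d^2/2 + 28*d - 125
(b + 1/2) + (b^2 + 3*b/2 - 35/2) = b^2 + 5*b/2 - 17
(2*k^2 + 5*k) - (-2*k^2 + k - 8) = 4*k^2 + 4*k + 8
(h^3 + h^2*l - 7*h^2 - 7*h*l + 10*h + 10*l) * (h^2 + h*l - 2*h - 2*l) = h^5 + 2*h^4*l - 9*h^4 + h^3*l^2 - 18*h^3*l + 24*h^3 - 9*h^2*l^2 + 48*h^2*l - 20*h^2 + 24*h*l^2 - 40*h*l - 20*l^2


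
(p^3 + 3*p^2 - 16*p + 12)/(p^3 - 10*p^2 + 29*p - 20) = (p^2 + 4*p - 12)/(p^2 - 9*p + 20)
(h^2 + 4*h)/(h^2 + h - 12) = h/(h - 3)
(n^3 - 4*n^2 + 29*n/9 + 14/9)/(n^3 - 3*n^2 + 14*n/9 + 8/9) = (3*n - 7)/(3*n - 4)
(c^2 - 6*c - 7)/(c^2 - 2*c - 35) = (c + 1)/(c + 5)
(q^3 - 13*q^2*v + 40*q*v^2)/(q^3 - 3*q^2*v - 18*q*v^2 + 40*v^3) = q*(q - 8*v)/(q^2 + 2*q*v - 8*v^2)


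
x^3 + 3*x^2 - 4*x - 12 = (x - 2)*(x + 2)*(x + 3)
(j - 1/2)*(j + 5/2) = j^2 + 2*j - 5/4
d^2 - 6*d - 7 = (d - 7)*(d + 1)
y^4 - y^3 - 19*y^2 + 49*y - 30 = (y - 3)*(y - 2)*(y - 1)*(y + 5)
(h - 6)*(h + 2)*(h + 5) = h^3 + h^2 - 32*h - 60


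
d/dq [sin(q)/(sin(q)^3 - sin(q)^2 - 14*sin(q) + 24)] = (-2*sin(q)^3 + sin(q)^2 + 24)*cos(q)/(sin(q)^3 - sin(q)^2 - 14*sin(q) + 24)^2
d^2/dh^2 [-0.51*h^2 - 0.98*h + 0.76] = -1.02000000000000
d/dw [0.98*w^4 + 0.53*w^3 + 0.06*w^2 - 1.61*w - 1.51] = 3.92*w^3 + 1.59*w^2 + 0.12*w - 1.61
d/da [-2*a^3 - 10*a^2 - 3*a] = -6*a^2 - 20*a - 3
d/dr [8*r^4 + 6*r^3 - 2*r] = 32*r^3 + 18*r^2 - 2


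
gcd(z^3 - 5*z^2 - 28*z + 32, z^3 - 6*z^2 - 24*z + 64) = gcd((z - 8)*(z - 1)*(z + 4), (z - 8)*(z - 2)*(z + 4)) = z^2 - 4*z - 32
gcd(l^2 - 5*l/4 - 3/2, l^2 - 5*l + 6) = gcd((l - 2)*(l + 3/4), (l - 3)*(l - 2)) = l - 2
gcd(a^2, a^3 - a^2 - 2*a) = a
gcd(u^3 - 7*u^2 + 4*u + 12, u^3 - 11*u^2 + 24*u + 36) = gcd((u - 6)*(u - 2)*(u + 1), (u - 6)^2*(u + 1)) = u^2 - 5*u - 6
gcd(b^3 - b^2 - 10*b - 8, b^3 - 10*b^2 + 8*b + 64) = b^2 - 2*b - 8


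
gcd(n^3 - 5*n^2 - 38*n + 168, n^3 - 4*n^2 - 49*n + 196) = n^2 - 11*n + 28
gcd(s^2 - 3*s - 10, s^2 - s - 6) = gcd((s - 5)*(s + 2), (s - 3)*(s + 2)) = s + 2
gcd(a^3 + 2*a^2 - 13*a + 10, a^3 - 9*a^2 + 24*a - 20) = a - 2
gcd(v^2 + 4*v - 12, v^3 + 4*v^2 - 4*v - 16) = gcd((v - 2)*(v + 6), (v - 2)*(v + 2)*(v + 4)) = v - 2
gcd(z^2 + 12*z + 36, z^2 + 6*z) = z + 6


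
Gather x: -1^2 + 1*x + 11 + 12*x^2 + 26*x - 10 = 12*x^2 + 27*x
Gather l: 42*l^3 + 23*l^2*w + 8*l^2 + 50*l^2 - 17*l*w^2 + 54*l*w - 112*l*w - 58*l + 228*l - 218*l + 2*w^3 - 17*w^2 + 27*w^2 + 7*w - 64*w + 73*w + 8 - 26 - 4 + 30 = 42*l^3 + l^2*(23*w + 58) + l*(-17*w^2 - 58*w - 48) + 2*w^3 + 10*w^2 + 16*w + 8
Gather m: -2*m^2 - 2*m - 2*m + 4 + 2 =-2*m^2 - 4*m + 6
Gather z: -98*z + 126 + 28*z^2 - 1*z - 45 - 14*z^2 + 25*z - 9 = 14*z^2 - 74*z + 72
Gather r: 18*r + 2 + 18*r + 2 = 36*r + 4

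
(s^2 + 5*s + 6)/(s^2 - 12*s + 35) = (s^2 + 5*s + 6)/(s^2 - 12*s + 35)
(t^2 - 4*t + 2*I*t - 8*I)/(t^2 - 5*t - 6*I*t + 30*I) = (t^2 + 2*t*(-2 + I) - 8*I)/(t^2 - t*(5 + 6*I) + 30*I)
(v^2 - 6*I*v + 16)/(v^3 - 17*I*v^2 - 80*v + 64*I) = (v + 2*I)/(v^2 - 9*I*v - 8)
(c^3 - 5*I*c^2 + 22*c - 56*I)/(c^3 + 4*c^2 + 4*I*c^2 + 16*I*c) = (c^2 - 9*I*c - 14)/(c*(c + 4))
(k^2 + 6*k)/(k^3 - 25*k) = (k + 6)/(k^2 - 25)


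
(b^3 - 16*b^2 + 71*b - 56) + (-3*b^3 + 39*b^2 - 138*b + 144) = -2*b^3 + 23*b^2 - 67*b + 88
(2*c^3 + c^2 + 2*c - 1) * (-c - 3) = -2*c^4 - 7*c^3 - 5*c^2 - 5*c + 3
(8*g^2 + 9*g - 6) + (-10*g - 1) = 8*g^2 - g - 7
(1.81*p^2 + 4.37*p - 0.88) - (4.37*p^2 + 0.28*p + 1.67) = -2.56*p^2 + 4.09*p - 2.55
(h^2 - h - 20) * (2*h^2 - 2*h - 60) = 2*h^4 - 4*h^3 - 98*h^2 + 100*h + 1200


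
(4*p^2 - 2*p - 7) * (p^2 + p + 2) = 4*p^4 + 2*p^3 - p^2 - 11*p - 14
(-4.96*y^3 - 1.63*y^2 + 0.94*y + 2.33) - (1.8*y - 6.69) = -4.96*y^3 - 1.63*y^2 - 0.86*y + 9.02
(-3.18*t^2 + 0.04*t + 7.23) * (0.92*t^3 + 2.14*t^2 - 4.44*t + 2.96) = -2.9256*t^5 - 6.7684*t^4 + 20.8564*t^3 + 5.8818*t^2 - 31.9828*t + 21.4008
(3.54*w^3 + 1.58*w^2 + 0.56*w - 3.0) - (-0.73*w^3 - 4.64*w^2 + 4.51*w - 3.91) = 4.27*w^3 + 6.22*w^2 - 3.95*w + 0.91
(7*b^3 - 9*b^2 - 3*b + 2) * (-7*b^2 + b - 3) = -49*b^5 + 70*b^4 - 9*b^3 + 10*b^2 + 11*b - 6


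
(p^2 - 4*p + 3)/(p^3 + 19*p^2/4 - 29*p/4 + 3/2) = 4*(p - 3)/(4*p^2 + 23*p - 6)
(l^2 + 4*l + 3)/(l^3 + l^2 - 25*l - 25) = (l + 3)/(l^2 - 25)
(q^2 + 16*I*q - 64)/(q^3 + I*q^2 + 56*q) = (q + 8*I)/(q*(q - 7*I))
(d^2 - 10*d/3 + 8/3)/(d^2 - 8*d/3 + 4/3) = (3*d - 4)/(3*d - 2)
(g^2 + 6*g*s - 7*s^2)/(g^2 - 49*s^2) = (-g + s)/(-g + 7*s)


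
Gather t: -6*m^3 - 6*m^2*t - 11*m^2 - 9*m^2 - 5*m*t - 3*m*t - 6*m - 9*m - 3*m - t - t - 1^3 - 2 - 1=-6*m^3 - 20*m^2 - 18*m + t*(-6*m^2 - 8*m - 2) - 4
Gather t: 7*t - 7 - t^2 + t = -t^2 + 8*t - 7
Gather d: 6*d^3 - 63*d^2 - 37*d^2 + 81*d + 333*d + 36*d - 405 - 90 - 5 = 6*d^3 - 100*d^2 + 450*d - 500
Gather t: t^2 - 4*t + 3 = t^2 - 4*t + 3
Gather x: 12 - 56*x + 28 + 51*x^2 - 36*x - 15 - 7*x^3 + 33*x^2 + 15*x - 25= -7*x^3 + 84*x^2 - 77*x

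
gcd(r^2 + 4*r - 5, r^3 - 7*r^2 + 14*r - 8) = r - 1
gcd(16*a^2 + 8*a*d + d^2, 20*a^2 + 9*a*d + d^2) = 4*a + d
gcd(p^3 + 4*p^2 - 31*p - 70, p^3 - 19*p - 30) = p^2 - 3*p - 10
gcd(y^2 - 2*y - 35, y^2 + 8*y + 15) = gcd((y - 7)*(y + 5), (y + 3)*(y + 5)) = y + 5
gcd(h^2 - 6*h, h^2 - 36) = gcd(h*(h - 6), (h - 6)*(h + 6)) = h - 6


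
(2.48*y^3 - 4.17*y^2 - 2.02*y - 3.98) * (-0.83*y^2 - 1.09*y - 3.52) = -2.0584*y^5 + 0.757899999999999*y^4 - 2.5077*y^3 + 20.1836*y^2 + 11.4486*y + 14.0096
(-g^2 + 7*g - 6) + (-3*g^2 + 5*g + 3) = -4*g^2 + 12*g - 3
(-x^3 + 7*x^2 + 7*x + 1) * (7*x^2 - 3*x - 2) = -7*x^5 + 52*x^4 + 30*x^3 - 28*x^2 - 17*x - 2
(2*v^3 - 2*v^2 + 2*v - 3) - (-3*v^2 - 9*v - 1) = 2*v^3 + v^2 + 11*v - 2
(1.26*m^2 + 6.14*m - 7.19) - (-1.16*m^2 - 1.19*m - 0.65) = 2.42*m^2 + 7.33*m - 6.54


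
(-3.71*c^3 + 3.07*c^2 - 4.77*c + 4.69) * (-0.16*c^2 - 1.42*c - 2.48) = 0.5936*c^5 + 4.777*c^4 + 5.6046*c^3 - 1.5906*c^2 + 5.1698*c - 11.6312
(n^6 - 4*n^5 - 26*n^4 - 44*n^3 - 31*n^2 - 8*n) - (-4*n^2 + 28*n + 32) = n^6 - 4*n^5 - 26*n^4 - 44*n^3 - 27*n^2 - 36*n - 32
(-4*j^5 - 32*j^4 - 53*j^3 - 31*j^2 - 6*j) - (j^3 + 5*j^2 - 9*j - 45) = -4*j^5 - 32*j^4 - 54*j^3 - 36*j^2 + 3*j + 45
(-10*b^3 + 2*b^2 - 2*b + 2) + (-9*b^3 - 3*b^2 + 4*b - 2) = -19*b^3 - b^2 + 2*b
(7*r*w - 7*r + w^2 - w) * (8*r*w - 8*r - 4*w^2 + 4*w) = 56*r^2*w^2 - 112*r^2*w + 56*r^2 - 20*r*w^3 + 40*r*w^2 - 20*r*w - 4*w^4 + 8*w^3 - 4*w^2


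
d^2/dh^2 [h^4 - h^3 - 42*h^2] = 12*h^2 - 6*h - 84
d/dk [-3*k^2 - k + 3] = -6*k - 1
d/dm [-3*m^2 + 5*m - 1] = 5 - 6*m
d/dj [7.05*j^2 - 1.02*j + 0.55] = 14.1*j - 1.02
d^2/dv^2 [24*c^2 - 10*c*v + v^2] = 2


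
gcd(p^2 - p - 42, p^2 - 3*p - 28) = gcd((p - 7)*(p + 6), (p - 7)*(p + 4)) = p - 7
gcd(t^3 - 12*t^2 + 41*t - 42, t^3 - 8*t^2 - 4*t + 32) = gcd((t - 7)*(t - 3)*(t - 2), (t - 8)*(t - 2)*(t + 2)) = t - 2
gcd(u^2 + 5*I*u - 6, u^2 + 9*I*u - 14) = u + 2*I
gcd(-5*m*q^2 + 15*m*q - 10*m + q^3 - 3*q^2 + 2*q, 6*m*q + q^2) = 1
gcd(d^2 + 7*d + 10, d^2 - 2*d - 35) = d + 5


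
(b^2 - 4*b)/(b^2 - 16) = b/(b + 4)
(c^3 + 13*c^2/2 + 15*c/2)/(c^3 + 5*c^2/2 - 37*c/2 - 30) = c/(c - 4)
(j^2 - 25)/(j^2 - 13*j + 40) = (j + 5)/(j - 8)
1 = 1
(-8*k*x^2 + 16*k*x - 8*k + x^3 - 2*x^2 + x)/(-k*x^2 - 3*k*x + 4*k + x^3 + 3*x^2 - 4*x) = (-8*k*x + 8*k + x^2 - x)/(-k*x - 4*k + x^2 + 4*x)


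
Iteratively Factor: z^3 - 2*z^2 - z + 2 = (z - 1)*(z^2 - z - 2) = (z - 1)*(z + 1)*(z - 2)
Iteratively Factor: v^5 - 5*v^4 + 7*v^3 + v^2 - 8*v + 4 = (v - 2)*(v^4 - 3*v^3 + v^2 + 3*v - 2) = (v - 2)^2*(v^3 - v^2 - v + 1) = (v - 2)^2*(v - 1)*(v^2 - 1) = (v - 2)^2*(v - 1)*(v + 1)*(v - 1)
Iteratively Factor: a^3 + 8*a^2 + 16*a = (a)*(a^2 + 8*a + 16) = a*(a + 4)*(a + 4)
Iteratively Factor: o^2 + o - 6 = (o - 2)*(o + 3)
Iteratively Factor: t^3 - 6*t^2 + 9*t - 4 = (t - 1)*(t^2 - 5*t + 4) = (t - 1)^2*(t - 4)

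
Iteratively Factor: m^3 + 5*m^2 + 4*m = (m + 1)*(m^2 + 4*m) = m*(m + 1)*(m + 4)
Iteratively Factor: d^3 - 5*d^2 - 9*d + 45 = (d - 5)*(d^2 - 9) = (d - 5)*(d - 3)*(d + 3)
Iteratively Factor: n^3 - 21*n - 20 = (n - 5)*(n^2 + 5*n + 4) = (n - 5)*(n + 1)*(n + 4)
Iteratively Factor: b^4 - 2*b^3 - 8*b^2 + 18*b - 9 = (b - 3)*(b^3 + b^2 - 5*b + 3) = (b - 3)*(b + 3)*(b^2 - 2*b + 1) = (b - 3)*(b - 1)*(b + 3)*(b - 1)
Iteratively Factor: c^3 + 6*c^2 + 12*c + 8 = (c + 2)*(c^2 + 4*c + 4) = (c + 2)^2*(c + 2)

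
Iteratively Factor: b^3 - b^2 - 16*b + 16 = (b - 4)*(b^2 + 3*b - 4) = (b - 4)*(b + 4)*(b - 1)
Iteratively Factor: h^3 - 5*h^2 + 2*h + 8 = (h - 2)*(h^2 - 3*h - 4) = (h - 2)*(h + 1)*(h - 4)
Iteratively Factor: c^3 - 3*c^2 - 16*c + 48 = (c + 4)*(c^2 - 7*c + 12) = (c - 3)*(c + 4)*(c - 4)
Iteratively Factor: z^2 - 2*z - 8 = (z - 4)*(z + 2)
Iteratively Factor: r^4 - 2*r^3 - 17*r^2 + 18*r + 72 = (r - 3)*(r^3 + r^2 - 14*r - 24) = (r - 3)*(r + 2)*(r^2 - r - 12) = (r - 3)*(r + 2)*(r + 3)*(r - 4)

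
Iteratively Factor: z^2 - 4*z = (z - 4)*(z)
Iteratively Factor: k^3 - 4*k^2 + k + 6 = (k - 3)*(k^2 - k - 2) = (k - 3)*(k - 2)*(k + 1)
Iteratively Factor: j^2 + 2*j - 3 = (j - 1)*(j + 3)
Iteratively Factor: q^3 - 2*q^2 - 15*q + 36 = (q - 3)*(q^2 + q - 12) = (q - 3)^2*(q + 4)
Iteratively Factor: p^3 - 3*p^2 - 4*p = (p + 1)*(p^2 - 4*p) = (p - 4)*(p + 1)*(p)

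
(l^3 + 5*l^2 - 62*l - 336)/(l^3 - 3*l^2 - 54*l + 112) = (l + 6)/(l - 2)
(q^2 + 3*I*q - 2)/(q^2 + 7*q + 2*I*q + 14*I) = (q + I)/(q + 7)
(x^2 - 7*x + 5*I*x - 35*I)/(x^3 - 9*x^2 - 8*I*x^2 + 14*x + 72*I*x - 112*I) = (x + 5*I)/(x^2 + x*(-2 - 8*I) + 16*I)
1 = 1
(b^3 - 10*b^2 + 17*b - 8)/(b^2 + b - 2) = (b^2 - 9*b + 8)/(b + 2)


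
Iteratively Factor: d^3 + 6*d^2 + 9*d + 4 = (d + 1)*(d^2 + 5*d + 4) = (d + 1)^2*(d + 4)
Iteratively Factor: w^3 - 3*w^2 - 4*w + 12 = (w - 2)*(w^2 - w - 6) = (w - 3)*(w - 2)*(w + 2)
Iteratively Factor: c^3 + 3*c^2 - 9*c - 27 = (c - 3)*(c^2 + 6*c + 9) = (c - 3)*(c + 3)*(c + 3)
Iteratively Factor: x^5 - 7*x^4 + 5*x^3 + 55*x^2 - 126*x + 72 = (x - 2)*(x^4 - 5*x^3 - 5*x^2 + 45*x - 36) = (x - 3)*(x - 2)*(x^3 - 2*x^2 - 11*x + 12) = (x - 3)*(x - 2)*(x - 1)*(x^2 - x - 12) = (x - 3)*(x - 2)*(x - 1)*(x + 3)*(x - 4)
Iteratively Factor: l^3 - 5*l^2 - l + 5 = (l + 1)*(l^2 - 6*l + 5) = (l - 1)*(l + 1)*(l - 5)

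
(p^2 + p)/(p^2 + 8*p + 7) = p/(p + 7)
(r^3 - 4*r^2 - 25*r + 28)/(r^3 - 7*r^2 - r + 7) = (r + 4)/(r + 1)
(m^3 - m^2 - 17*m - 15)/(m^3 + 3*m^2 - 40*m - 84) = (m^3 - m^2 - 17*m - 15)/(m^3 + 3*m^2 - 40*m - 84)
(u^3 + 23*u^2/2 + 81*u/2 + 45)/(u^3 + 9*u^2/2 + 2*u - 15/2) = (u + 6)/(u - 1)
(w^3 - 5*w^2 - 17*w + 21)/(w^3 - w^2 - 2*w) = (-w^3 + 5*w^2 + 17*w - 21)/(w*(-w^2 + w + 2))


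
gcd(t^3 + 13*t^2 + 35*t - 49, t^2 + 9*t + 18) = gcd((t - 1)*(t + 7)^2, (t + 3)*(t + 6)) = 1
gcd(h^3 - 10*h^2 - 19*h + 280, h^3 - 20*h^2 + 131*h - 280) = h^2 - 15*h + 56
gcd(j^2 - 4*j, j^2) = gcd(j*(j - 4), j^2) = j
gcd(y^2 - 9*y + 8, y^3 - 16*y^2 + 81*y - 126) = 1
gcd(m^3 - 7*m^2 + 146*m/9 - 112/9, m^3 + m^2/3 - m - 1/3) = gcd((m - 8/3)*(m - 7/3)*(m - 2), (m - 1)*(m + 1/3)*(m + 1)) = 1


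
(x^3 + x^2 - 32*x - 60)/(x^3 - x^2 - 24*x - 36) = (x + 5)/(x + 3)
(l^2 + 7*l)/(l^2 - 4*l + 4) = l*(l + 7)/(l^2 - 4*l + 4)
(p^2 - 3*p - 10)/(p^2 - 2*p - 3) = (-p^2 + 3*p + 10)/(-p^2 + 2*p + 3)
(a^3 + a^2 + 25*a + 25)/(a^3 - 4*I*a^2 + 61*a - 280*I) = (a^2 + a*(1 + 5*I) + 5*I)/(a^2 + I*a + 56)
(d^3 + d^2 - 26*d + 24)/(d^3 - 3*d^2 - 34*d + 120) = (d - 1)/(d - 5)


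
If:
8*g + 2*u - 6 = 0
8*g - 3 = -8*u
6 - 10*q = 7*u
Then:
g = 7/8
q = 19/20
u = -1/2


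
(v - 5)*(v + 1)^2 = v^3 - 3*v^2 - 9*v - 5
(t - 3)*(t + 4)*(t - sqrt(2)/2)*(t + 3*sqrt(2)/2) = t^4 + t^3 + sqrt(2)*t^3 - 27*t^2/2 + sqrt(2)*t^2 - 12*sqrt(2)*t - 3*t/2 + 18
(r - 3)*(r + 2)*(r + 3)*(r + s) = r^4 + r^3*s + 2*r^3 + 2*r^2*s - 9*r^2 - 9*r*s - 18*r - 18*s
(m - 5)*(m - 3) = m^2 - 8*m + 15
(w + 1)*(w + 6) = w^2 + 7*w + 6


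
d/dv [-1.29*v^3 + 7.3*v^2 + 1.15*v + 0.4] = -3.87*v^2 + 14.6*v + 1.15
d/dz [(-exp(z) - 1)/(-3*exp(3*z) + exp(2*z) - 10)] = (-(exp(z) + 1)*(9*exp(z) - 2)*exp(z) + 3*exp(3*z) - exp(2*z) + 10)*exp(z)/(3*exp(3*z) - exp(2*z) + 10)^2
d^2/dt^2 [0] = 0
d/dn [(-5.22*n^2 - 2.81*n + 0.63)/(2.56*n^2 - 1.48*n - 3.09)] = (14.9192*n^2 + 29.034*n + 9.6153)/(6.5536*n^4 - 7.5776*n^3 - 13.6304*n^2 + 9.1464*n + 9.5481)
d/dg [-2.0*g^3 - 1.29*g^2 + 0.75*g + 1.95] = -6.0*g^2 - 2.58*g + 0.75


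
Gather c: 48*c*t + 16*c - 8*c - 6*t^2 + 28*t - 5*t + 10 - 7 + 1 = c*(48*t + 8) - 6*t^2 + 23*t + 4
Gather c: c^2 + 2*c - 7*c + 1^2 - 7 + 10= c^2 - 5*c + 4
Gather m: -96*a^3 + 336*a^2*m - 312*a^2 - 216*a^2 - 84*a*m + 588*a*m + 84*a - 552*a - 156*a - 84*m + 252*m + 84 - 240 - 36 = -96*a^3 - 528*a^2 - 624*a + m*(336*a^2 + 504*a + 168) - 192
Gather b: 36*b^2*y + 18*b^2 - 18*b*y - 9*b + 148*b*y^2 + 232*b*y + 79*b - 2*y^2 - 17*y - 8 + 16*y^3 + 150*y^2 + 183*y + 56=b^2*(36*y + 18) + b*(148*y^2 + 214*y + 70) + 16*y^3 + 148*y^2 + 166*y + 48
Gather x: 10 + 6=16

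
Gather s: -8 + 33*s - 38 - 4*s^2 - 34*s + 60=-4*s^2 - s + 14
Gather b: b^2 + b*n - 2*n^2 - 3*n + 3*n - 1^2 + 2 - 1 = b^2 + b*n - 2*n^2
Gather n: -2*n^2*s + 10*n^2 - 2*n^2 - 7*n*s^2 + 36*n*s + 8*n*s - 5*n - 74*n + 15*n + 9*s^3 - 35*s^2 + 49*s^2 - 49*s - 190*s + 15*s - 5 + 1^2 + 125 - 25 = n^2*(8 - 2*s) + n*(-7*s^2 + 44*s - 64) + 9*s^3 + 14*s^2 - 224*s + 96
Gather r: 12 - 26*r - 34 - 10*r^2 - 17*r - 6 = -10*r^2 - 43*r - 28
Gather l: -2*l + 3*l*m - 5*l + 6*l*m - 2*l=l*(9*m - 9)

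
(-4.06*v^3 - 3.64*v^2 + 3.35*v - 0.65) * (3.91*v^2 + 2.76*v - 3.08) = -15.8746*v^5 - 25.438*v^4 + 15.5569*v^3 + 17.9157*v^2 - 12.112*v + 2.002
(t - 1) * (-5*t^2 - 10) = -5*t^3 + 5*t^2 - 10*t + 10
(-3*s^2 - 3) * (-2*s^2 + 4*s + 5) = 6*s^4 - 12*s^3 - 9*s^2 - 12*s - 15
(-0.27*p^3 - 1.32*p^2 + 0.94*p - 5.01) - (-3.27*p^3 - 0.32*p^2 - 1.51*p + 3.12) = 3.0*p^3 - 1.0*p^2 + 2.45*p - 8.13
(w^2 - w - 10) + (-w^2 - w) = -2*w - 10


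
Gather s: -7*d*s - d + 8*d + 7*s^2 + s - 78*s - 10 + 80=7*d + 7*s^2 + s*(-7*d - 77) + 70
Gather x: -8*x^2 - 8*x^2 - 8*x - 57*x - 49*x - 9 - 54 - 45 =-16*x^2 - 114*x - 108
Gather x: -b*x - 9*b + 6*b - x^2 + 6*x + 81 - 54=-3*b - x^2 + x*(6 - b) + 27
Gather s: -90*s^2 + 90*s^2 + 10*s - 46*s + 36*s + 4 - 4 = 0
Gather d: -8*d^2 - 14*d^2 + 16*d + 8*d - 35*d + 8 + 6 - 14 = -22*d^2 - 11*d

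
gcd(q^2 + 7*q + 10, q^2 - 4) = q + 2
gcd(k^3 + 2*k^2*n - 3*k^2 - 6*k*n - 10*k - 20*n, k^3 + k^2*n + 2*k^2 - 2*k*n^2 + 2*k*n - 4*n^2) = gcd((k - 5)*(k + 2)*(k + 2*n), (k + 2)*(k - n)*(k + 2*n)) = k^2 + 2*k*n + 2*k + 4*n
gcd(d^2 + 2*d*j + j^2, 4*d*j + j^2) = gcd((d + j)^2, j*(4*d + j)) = 1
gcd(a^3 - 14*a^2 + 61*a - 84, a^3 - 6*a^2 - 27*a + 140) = a^2 - 11*a + 28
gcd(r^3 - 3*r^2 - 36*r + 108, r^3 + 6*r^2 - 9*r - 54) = r^2 + 3*r - 18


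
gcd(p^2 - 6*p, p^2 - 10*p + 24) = p - 6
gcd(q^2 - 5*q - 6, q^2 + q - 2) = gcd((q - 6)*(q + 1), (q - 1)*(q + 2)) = 1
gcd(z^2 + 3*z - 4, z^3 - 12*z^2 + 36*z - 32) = 1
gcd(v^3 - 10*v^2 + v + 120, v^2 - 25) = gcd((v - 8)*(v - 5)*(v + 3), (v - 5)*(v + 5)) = v - 5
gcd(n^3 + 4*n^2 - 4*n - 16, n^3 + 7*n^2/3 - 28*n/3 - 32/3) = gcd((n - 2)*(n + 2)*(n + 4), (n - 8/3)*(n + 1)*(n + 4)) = n + 4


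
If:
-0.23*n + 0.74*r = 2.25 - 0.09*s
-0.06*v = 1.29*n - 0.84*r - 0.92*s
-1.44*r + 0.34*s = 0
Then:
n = 29.8576090180955 - 0.18847028577079*v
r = 8.13185998220113 - 0.0386631068921191*v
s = 34.440818748146 - 0.163749629190151*v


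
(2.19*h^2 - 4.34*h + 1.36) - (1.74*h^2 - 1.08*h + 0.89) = 0.45*h^2 - 3.26*h + 0.47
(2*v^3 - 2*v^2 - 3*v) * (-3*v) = -6*v^4 + 6*v^3 + 9*v^2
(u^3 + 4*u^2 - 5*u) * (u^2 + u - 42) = u^5 + 5*u^4 - 43*u^3 - 173*u^2 + 210*u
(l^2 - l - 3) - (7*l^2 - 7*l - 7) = -6*l^2 + 6*l + 4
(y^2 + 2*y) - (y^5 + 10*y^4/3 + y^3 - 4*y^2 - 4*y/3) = -y^5 - 10*y^4/3 - y^3 + 5*y^2 + 10*y/3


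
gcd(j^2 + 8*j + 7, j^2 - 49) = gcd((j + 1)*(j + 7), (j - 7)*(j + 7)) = j + 7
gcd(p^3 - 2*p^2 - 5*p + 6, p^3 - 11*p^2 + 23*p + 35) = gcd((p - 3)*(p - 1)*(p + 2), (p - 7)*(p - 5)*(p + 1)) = 1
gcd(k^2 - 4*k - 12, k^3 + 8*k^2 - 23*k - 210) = 1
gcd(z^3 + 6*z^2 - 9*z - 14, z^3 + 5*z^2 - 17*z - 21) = z^2 + 8*z + 7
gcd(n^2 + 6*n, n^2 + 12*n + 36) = n + 6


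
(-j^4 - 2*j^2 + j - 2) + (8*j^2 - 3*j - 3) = -j^4 + 6*j^2 - 2*j - 5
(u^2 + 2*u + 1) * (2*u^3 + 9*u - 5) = 2*u^5 + 4*u^4 + 11*u^3 + 13*u^2 - u - 5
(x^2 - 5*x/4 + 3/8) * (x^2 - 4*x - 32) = x^4 - 21*x^3/4 - 213*x^2/8 + 77*x/2 - 12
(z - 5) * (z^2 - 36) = z^3 - 5*z^2 - 36*z + 180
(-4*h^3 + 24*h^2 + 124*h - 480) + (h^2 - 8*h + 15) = -4*h^3 + 25*h^2 + 116*h - 465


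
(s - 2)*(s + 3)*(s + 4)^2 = s^4 + 9*s^3 + 18*s^2 - 32*s - 96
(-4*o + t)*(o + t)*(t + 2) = -4*o^2*t - 8*o^2 - 3*o*t^2 - 6*o*t + t^3 + 2*t^2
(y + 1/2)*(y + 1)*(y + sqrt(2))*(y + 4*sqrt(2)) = y^4 + 3*y^3/2 + 5*sqrt(2)*y^3 + 17*y^2/2 + 15*sqrt(2)*y^2/2 + 5*sqrt(2)*y/2 + 12*y + 4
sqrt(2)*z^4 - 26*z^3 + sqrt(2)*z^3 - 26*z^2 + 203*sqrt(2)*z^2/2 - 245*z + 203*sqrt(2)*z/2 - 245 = (z - 7*sqrt(2))*(z - 7*sqrt(2)/2)*(z - 5*sqrt(2)/2)*(sqrt(2)*z + sqrt(2))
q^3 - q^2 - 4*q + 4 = (q - 2)*(q - 1)*(q + 2)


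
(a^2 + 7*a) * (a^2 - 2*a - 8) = a^4 + 5*a^3 - 22*a^2 - 56*a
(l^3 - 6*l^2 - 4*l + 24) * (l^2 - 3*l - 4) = l^5 - 9*l^4 + 10*l^3 + 60*l^2 - 56*l - 96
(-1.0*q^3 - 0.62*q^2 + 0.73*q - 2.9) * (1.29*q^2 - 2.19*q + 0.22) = -1.29*q^5 + 1.3902*q^4 + 2.0795*q^3 - 5.4761*q^2 + 6.5116*q - 0.638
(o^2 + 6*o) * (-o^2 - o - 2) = -o^4 - 7*o^3 - 8*o^2 - 12*o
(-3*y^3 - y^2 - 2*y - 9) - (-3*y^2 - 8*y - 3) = -3*y^3 + 2*y^2 + 6*y - 6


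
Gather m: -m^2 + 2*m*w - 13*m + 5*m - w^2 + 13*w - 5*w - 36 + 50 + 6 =-m^2 + m*(2*w - 8) - w^2 + 8*w + 20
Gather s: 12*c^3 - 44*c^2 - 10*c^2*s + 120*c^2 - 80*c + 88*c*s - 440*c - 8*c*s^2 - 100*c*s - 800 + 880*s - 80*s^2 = 12*c^3 + 76*c^2 - 520*c + s^2*(-8*c - 80) + s*(-10*c^2 - 12*c + 880) - 800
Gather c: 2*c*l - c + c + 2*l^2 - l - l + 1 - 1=2*c*l + 2*l^2 - 2*l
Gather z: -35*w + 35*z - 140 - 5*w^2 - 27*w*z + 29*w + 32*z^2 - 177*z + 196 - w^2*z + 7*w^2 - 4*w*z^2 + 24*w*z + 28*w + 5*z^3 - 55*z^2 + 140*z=2*w^2 + 22*w + 5*z^3 + z^2*(-4*w - 23) + z*(-w^2 - 3*w - 2) + 56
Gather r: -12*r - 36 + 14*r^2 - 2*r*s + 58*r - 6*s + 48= 14*r^2 + r*(46 - 2*s) - 6*s + 12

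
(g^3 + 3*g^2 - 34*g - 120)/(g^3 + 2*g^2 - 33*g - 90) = (g + 4)/(g + 3)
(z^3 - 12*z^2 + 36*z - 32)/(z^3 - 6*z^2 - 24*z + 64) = (z - 2)/(z + 4)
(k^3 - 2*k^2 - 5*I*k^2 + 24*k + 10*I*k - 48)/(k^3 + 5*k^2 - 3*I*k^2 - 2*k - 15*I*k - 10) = (k^3 - k^2*(2 + 5*I) + 2*k*(12 + 5*I) - 48)/(k^3 + k^2*(5 - 3*I) - k*(2 + 15*I) - 10)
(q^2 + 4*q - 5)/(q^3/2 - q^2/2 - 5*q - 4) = 2*(-q^2 - 4*q + 5)/(-q^3 + q^2 + 10*q + 8)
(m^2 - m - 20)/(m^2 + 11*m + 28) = (m - 5)/(m + 7)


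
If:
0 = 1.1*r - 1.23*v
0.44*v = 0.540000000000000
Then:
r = 1.37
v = 1.23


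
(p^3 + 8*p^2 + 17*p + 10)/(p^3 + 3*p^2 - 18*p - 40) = (p + 1)/(p - 4)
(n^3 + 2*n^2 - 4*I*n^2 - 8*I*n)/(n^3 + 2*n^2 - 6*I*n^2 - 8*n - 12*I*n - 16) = n/(n - 2*I)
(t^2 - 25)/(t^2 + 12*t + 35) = (t - 5)/(t + 7)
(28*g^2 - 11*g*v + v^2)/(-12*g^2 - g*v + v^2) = (-7*g + v)/(3*g + v)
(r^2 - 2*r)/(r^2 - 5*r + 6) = r/(r - 3)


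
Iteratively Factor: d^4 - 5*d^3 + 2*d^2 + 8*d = (d)*(d^3 - 5*d^2 + 2*d + 8) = d*(d + 1)*(d^2 - 6*d + 8) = d*(d - 4)*(d + 1)*(d - 2)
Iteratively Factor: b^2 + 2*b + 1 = (b + 1)*(b + 1)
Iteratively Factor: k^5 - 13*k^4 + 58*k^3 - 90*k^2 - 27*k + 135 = (k - 5)*(k^4 - 8*k^3 + 18*k^2 - 27) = (k - 5)*(k - 3)*(k^3 - 5*k^2 + 3*k + 9) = (k - 5)*(k - 3)^2*(k^2 - 2*k - 3) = (k - 5)*(k - 3)^2*(k + 1)*(k - 3)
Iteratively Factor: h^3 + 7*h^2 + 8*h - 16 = (h + 4)*(h^2 + 3*h - 4) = (h - 1)*(h + 4)*(h + 4)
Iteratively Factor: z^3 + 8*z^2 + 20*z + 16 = (z + 2)*(z^2 + 6*z + 8) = (z + 2)*(z + 4)*(z + 2)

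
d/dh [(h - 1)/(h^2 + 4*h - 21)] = (h^2 + 4*h - 2*(h - 1)*(h + 2) - 21)/(h^2 + 4*h - 21)^2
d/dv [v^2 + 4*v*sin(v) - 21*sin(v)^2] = 4*v*cos(v) + 2*v + 4*sin(v) - 21*sin(2*v)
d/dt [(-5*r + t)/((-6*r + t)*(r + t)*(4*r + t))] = 2*(-77*r^3 - 5*r^2*t + 8*r*t^2 - t^3)/(576*r^6 + 1248*r^5*t + 724*r^4*t^2 + 4*r^3*t^3 - 51*r^2*t^4 - 2*r*t^5 + t^6)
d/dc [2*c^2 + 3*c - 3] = 4*c + 3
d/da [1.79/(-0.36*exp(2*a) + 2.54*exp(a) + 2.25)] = (1.2888*exp(a) - 4.5466)*exp(a)/(-0.36*exp(2*a) + 2.54*exp(a) + 2.25)^2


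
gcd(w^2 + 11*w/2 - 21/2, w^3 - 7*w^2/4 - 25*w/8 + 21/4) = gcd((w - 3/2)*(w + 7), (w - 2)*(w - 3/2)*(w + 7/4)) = w - 3/2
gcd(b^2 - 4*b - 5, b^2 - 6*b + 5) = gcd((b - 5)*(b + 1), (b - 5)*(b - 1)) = b - 5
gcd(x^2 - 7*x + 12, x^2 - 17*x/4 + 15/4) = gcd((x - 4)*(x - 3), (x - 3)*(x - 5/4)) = x - 3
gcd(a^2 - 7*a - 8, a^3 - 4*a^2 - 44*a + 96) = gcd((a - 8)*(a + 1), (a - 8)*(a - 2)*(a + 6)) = a - 8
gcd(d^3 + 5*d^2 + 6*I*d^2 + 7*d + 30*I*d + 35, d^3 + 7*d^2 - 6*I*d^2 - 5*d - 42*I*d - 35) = d - I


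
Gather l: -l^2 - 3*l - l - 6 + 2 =-l^2 - 4*l - 4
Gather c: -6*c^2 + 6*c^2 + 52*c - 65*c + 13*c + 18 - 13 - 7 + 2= 0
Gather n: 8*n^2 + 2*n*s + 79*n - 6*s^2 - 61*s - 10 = 8*n^2 + n*(2*s + 79) - 6*s^2 - 61*s - 10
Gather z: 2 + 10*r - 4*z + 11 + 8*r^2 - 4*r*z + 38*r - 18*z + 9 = 8*r^2 + 48*r + z*(-4*r - 22) + 22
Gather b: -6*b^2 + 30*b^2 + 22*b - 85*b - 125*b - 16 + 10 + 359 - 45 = 24*b^2 - 188*b + 308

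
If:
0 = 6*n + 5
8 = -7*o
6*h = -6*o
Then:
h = 8/7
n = -5/6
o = -8/7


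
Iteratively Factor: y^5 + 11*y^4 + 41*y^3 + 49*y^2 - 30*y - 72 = (y + 3)*(y^4 + 8*y^3 + 17*y^2 - 2*y - 24) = (y + 2)*(y + 3)*(y^3 + 6*y^2 + 5*y - 12) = (y - 1)*(y + 2)*(y + 3)*(y^2 + 7*y + 12) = (y - 1)*(y + 2)*(y + 3)*(y + 4)*(y + 3)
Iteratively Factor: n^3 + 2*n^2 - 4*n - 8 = (n - 2)*(n^2 + 4*n + 4) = (n - 2)*(n + 2)*(n + 2)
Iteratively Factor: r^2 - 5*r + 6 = (r - 2)*(r - 3)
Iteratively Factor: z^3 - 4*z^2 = (z)*(z^2 - 4*z) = z^2*(z - 4)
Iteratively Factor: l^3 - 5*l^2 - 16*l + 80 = (l - 5)*(l^2 - 16) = (l - 5)*(l - 4)*(l + 4)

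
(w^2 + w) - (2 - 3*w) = w^2 + 4*w - 2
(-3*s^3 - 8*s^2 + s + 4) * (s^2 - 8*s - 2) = -3*s^5 + 16*s^4 + 71*s^3 + 12*s^2 - 34*s - 8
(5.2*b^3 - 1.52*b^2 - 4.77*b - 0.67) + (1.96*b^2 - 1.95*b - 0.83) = 5.2*b^3 + 0.44*b^2 - 6.72*b - 1.5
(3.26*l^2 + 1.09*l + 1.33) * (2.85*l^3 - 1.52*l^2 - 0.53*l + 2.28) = 9.291*l^5 - 1.8487*l^4 + 0.4059*l^3 + 4.8335*l^2 + 1.7803*l + 3.0324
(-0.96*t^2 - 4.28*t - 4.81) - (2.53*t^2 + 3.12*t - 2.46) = -3.49*t^2 - 7.4*t - 2.35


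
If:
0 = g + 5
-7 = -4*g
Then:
No Solution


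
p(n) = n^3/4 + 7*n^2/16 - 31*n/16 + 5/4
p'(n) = 3*n^2/4 + 7*n/8 - 31/16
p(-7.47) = -64.07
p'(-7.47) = 33.38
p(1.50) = 0.17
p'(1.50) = 1.06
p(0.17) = 0.93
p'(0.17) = -1.77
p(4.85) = 30.67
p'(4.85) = 19.95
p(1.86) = 0.77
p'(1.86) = 2.28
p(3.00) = 6.12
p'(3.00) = 7.44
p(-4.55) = -4.43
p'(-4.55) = 9.61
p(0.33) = 0.67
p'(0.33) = -1.57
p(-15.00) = -715.00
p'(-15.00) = 153.69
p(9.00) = 201.50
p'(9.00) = 66.69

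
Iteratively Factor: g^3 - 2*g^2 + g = (g - 1)*(g^2 - g) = (g - 1)^2*(g)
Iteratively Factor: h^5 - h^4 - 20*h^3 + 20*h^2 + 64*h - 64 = (h + 2)*(h^4 - 3*h^3 - 14*h^2 + 48*h - 32) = (h - 1)*(h + 2)*(h^3 - 2*h^2 - 16*h + 32) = (h - 1)*(h + 2)*(h + 4)*(h^2 - 6*h + 8) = (h - 2)*(h - 1)*(h + 2)*(h + 4)*(h - 4)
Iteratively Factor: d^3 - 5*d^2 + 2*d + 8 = (d - 2)*(d^2 - 3*d - 4) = (d - 4)*(d - 2)*(d + 1)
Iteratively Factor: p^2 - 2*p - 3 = (p - 3)*(p + 1)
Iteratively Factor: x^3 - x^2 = (x)*(x^2 - x) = x*(x - 1)*(x)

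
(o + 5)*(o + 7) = o^2 + 12*o + 35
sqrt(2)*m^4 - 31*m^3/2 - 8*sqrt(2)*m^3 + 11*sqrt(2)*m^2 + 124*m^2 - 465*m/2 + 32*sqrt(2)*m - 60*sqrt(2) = (m - 5)*(m - 3)*(m - 8*sqrt(2))*(sqrt(2)*m + 1/2)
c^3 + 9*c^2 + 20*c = c*(c + 4)*(c + 5)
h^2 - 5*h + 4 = (h - 4)*(h - 1)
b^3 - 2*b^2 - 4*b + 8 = (b - 2)^2*(b + 2)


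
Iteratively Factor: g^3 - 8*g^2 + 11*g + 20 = (g - 5)*(g^2 - 3*g - 4) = (g - 5)*(g - 4)*(g + 1)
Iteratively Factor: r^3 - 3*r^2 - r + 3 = (r - 3)*(r^2 - 1) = (r - 3)*(r + 1)*(r - 1)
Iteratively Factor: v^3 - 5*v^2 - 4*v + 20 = (v - 5)*(v^2 - 4) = (v - 5)*(v + 2)*(v - 2)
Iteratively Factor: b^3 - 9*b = (b - 3)*(b^2 + 3*b) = (b - 3)*(b + 3)*(b)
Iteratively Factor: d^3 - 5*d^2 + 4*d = (d - 4)*(d^2 - d) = (d - 4)*(d - 1)*(d)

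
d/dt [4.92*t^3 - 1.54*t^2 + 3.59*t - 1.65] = 14.76*t^2 - 3.08*t + 3.59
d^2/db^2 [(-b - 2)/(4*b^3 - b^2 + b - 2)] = 2*(-(b + 2)*(12*b^2 - 2*b + 1)^2 + (12*b^2 - 2*b + (b + 2)*(12*b - 1) + 1)*(4*b^3 - b^2 + b - 2))/(4*b^3 - b^2 + b - 2)^3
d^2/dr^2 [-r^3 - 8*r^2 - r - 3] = -6*r - 16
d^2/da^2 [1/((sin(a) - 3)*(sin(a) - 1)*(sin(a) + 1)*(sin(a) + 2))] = (16*sin(a)^8 - 23*sin(a)^7 - 95*sin(a)^6 + 106*sin(a)^5 + 212*sin(a)^4 - 83*sin(a)^3 - 47*sin(a)^2 - 86)/((sin(a) - 3)^3*(sin(a) + 2)^3*cos(a)^6)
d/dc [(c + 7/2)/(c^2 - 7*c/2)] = (-4*c^2 - 28*c + 49)/(c^2*(4*c^2 - 28*c + 49))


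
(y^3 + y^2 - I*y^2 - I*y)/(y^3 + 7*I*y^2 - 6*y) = (y^2 + y - I*y - I)/(y^2 + 7*I*y - 6)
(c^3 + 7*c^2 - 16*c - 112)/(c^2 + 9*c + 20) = (c^2 + 3*c - 28)/(c + 5)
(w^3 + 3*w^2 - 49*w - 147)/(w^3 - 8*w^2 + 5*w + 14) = (w^2 + 10*w + 21)/(w^2 - w - 2)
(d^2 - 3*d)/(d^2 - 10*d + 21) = d/(d - 7)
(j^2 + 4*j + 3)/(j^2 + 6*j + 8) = (j^2 + 4*j + 3)/(j^2 + 6*j + 8)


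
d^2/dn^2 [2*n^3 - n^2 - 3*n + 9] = 12*n - 2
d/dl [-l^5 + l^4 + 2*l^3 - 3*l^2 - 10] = l*(-5*l^3 + 4*l^2 + 6*l - 6)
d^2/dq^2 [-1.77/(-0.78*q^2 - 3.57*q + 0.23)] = (-2.153736*q^2 - 9.857484*q + 1.77*(1.56*q + 3.57)*(3.12*q + 7.14) + 0.635076)/(0.78*q^2 + 3.57*q - 0.23)^3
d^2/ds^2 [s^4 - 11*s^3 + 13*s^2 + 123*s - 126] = 12*s^2 - 66*s + 26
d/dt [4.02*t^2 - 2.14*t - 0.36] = 8.04*t - 2.14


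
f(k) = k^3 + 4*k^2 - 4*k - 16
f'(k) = 3*k^2 + 8*k - 4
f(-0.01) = -15.96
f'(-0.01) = -4.08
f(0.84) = -15.94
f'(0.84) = 4.84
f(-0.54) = -12.83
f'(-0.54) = -7.45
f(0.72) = -16.43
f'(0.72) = 3.32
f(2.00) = 0.00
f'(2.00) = 24.00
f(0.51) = -16.87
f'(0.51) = 0.86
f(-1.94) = -0.49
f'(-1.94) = -8.23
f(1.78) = -4.81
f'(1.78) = 19.75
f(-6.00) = -64.00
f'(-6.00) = 56.00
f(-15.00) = -2431.00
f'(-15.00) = 551.00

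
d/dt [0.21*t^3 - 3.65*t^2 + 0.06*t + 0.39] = 0.63*t^2 - 7.3*t + 0.06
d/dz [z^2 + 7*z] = 2*z + 7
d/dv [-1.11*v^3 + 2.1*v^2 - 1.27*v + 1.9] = -3.33*v^2 + 4.2*v - 1.27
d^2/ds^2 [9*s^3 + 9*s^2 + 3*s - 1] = 54*s + 18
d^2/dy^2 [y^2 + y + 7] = 2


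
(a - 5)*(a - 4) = a^2 - 9*a + 20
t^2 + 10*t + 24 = (t + 4)*(t + 6)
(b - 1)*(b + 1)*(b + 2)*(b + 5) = b^4 + 7*b^3 + 9*b^2 - 7*b - 10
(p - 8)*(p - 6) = p^2 - 14*p + 48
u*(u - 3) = u^2 - 3*u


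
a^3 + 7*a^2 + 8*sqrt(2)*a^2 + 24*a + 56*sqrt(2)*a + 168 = (a + 7)*(a + 2*sqrt(2))*(a + 6*sqrt(2))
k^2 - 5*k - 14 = (k - 7)*(k + 2)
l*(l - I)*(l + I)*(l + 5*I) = l^4 + 5*I*l^3 + l^2 + 5*I*l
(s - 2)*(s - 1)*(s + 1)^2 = s^4 - s^3 - 3*s^2 + s + 2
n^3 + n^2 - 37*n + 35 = (n - 5)*(n - 1)*(n + 7)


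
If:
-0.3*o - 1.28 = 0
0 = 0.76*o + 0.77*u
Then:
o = -4.27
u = 4.21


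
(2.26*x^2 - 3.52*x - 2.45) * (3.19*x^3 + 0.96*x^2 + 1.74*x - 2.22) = 7.2094*x^5 - 9.0592*x^4 - 7.2623*x^3 - 13.494*x^2 + 3.5514*x + 5.439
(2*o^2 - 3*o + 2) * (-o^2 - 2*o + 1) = -2*o^4 - o^3 + 6*o^2 - 7*o + 2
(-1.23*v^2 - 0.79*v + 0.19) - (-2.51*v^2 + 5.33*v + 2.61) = 1.28*v^2 - 6.12*v - 2.42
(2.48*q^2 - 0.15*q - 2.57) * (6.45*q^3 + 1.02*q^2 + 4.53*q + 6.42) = 15.996*q^5 + 1.5621*q^4 - 5.4951*q^3 + 12.6207*q^2 - 12.6051*q - 16.4994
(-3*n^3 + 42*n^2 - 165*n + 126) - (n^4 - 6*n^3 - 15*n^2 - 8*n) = -n^4 + 3*n^3 + 57*n^2 - 157*n + 126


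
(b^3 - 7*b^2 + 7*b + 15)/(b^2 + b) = b - 8 + 15/b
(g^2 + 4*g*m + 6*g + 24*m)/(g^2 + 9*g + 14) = (g^2 + 4*g*m + 6*g + 24*m)/(g^2 + 9*g + 14)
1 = 1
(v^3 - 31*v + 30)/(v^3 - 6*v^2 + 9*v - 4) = (v^2 + v - 30)/(v^2 - 5*v + 4)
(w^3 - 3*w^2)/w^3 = (w - 3)/w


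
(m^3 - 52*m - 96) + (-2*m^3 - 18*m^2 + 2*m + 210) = -m^3 - 18*m^2 - 50*m + 114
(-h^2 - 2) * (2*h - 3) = -2*h^3 + 3*h^2 - 4*h + 6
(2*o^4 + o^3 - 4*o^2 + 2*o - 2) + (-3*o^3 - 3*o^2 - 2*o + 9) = 2*o^4 - 2*o^3 - 7*o^2 + 7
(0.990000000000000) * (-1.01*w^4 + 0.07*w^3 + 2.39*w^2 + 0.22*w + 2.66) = -0.9999*w^4 + 0.0693*w^3 + 2.3661*w^2 + 0.2178*w + 2.6334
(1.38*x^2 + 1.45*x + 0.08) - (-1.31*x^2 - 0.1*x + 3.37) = 2.69*x^2 + 1.55*x - 3.29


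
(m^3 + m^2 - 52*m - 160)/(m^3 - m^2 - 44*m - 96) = (m + 5)/(m + 3)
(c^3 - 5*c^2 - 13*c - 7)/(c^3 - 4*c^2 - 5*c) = (c^2 - 6*c - 7)/(c*(c - 5))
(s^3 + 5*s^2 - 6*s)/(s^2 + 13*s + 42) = s*(s - 1)/(s + 7)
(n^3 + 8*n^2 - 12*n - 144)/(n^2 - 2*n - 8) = (n^2 + 12*n + 36)/(n + 2)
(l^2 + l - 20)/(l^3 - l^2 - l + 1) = (l^2 + l - 20)/(l^3 - l^2 - l + 1)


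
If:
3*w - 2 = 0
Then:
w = 2/3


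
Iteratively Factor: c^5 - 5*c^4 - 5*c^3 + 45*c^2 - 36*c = (c - 1)*(c^4 - 4*c^3 - 9*c^2 + 36*c) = c*(c - 1)*(c^3 - 4*c^2 - 9*c + 36) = c*(c - 1)*(c + 3)*(c^2 - 7*c + 12) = c*(c - 3)*(c - 1)*(c + 3)*(c - 4)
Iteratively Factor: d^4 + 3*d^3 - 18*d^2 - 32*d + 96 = (d + 4)*(d^3 - d^2 - 14*d + 24) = (d - 2)*(d + 4)*(d^2 + d - 12) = (d - 3)*(d - 2)*(d + 4)*(d + 4)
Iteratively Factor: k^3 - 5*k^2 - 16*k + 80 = (k + 4)*(k^2 - 9*k + 20) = (k - 5)*(k + 4)*(k - 4)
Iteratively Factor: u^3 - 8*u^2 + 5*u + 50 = (u - 5)*(u^2 - 3*u - 10) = (u - 5)^2*(u + 2)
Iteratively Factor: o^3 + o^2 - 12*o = (o + 4)*(o^2 - 3*o) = o*(o + 4)*(o - 3)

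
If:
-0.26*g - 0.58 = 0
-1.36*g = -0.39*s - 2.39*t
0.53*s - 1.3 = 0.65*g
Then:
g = -2.23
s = -0.28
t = -1.22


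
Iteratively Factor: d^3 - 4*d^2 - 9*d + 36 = (d - 3)*(d^2 - d - 12) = (d - 3)*(d + 3)*(d - 4)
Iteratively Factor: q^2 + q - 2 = (q - 1)*(q + 2)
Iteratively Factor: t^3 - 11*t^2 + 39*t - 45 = (t - 3)*(t^2 - 8*t + 15) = (t - 5)*(t - 3)*(t - 3)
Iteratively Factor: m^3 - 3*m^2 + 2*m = (m - 2)*(m^2 - m) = m*(m - 2)*(m - 1)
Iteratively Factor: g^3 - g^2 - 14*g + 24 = (g - 3)*(g^2 + 2*g - 8) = (g - 3)*(g - 2)*(g + 4)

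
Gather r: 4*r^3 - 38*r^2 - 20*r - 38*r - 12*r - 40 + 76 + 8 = 4*r^3 - 38*r^2 - 70*r + 44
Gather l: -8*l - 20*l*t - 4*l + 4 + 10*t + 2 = l*(-20*t - 12) + 10*t + 6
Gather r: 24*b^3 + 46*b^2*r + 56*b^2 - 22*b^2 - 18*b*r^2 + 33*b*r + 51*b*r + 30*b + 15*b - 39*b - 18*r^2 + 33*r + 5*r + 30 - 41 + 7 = 24*b^3 + 34*b^2 + 6*b + r^2*(-18*b - 18) + r*(46*b^2 + 84*b + 38) - 4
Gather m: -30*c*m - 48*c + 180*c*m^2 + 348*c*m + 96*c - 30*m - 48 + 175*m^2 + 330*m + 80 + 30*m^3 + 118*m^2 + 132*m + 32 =48*c + 30*m^3 + m^2*(180*c + 293) + m*(318*c + 432) + 64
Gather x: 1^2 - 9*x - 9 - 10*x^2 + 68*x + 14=-10*x^2 + 59*x + 6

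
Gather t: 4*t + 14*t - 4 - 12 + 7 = 18*t - 9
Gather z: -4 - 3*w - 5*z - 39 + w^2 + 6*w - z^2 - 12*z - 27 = w^2 + 3*w - z^2 - 17*z - 70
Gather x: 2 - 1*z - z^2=-z^2 - z + 2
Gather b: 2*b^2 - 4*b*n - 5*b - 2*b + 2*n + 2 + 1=2*b^2 + b*(-4*n - 7) + 2*n + 3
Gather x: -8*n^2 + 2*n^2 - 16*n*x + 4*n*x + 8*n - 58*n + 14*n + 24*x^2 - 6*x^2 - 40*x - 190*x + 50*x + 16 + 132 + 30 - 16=-6*n^2 - 36*n + 18*x^2 + x*(-12*n - 180) + 162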